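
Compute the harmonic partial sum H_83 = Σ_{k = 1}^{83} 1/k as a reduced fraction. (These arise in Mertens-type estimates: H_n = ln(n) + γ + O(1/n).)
H_83 = 3672441655127796364812512959533039359/734184632222154704090370027645633600

Direct summation: H_83 = 1 + 1/2 + ... + 1/83. The least common denominator is lcm(1, ..., 83) = 8076030954443701744994070304101969600; over this denominator the numerator is 8076030954443701744994070304101969600 + 4038015477221850872497035152050984800 + 2692010318147900581664690101367323200 + 2019007738610925436248517576025492400 + 1615206190888740348998814060820393920 + 1346005159073950290832345050683661600 + 1153718707777671677856295757728852800 + 1009503869305462718124258788012746200 + 897336772715966860554896700455774400 + 807603095444370174499407030410196960 + 734184632222154704090370027645633600 + 673002579536975145416172525341830800 + 621233150341823211153390023392459200 + 576859353888835838928147878864426400 + 538402063629580116332938020273464640 + 504751934652731359062129394006373100 + 475060644379041279117298253182468800 + 448668386357983430277448350227887200 + 425054260760194828683898437057998400 + 403801547722185087249703515205098480 + 384572902592557225952098585909617600 + 367092316111077352045185013822816800 + 351131780627987032391046534960955200 + 336501289768487572708086262670915400 + 323041238177748069799762812164078784 + 310616575170911605576695011696229600 + 299112257571988953518298900151924800 + 288429676944417919464073939432213200 + 278483826015300060172209320831102400 + 269201031814790058166469010136732320 + 260517127562700056290131300132321600 + 252375967326365679531064697003186550 + 244728210740718234696790009215211200 + 237530322189520639558649126591234400 + 230743741555534335571259151545770560 + 224334193178991715138724175113943600 + 218271106876856803918758656867620800 + 212527130380097414341949218528999200 + 207077716780607737051130007797486400 + 201900773861092543624851757602549240 + 196976364742529310853513909856145600 + 192286451296278612976049292954808800 + 187814673359155854534745821025627200 + 183546158055538676022592506911408400 + 179467354543193372110979340091154880 + 175565890313993516195523267480477600 + 171830445839227696702001495831956800 + 168250644884243786354043131335457700 + 164816958253953096836613679675550400 + 161520619088874034899881406082039392 + 158353548126347093039099417727489600 + 155308287585455802788347505848114800 + 152377942536673617830076798190603200 + 149556128785994476759149450075962400 + 146836926444430940818074005529126720 + 144214838472208959732036969716106600 + 141684753586731609561299479019332800 + 139241913007650030086104660415551200 + 136881880583791554999899496679694400 + 134600515907395029083234505068366160 + 132393950072847569590066726296753600 + 130258563781350028145065650066160800 + 128190967530852408650699528636539200 + 126187983663182839765532348501593275 + 124246630068364642230678004678491840 + 122364105370359117348395004607605600 + 120537775439458234999911497076148800 + 118765161094760319779324563295617200 + 117043926875995677463682178320318400 + 115371870777767167785629575772885280 + 113746914851319742887240426818337600 + 112167096589495857569362087556971800 + 110630561019776736232795483617835200 + 109135553438428401959379328433810400 + 107680412725916023266587604054692928 + 106263565190048707170974609264499600 + 104883518888879243441481432520804800 + 103538858390303868525565003898743200 + 102228239929667110696127472203822400 + 100950386930546271812425878801274620 + 99704085857329651172766300050641600 + 98488182371264655426756954928072800 + 97301577764381948734868316916891200 = 40396858206405760012937642554863432949, so H_83 = 40396858206405760012937642554863432949/8076030954443701744994070304101969600; reducing by gcd(40396858206405760012937642554863432949, 8076030954443701744994070304101969600) = 11 gives 3672441655127796364812512959533039359/734184632222154704090370027645633600 ≈ 5.00207. (The PNT-adjacent estimate ln(83) + γ ≈ 4.99606 matches within O(1/n).)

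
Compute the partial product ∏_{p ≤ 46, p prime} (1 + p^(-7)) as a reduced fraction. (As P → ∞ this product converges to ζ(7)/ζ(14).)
∏ = 520809220089538061022644224225580227698833285987386472597926245148089867161153104280287356125184/516528479137134655019209847872578550121603875954111837055841148542846145248143400719531810009375

The primes p ≤ 46 are [2, 3, 5, 7, 11, 13, 17, 19, 23, 29, 31, 37, 41, 43]. For each, (1 + 1/p^7) = (p^7 + 1)/p^7. Multiplying these fractions over p ∈ [2, 3, 5, 7, 11, 13, 17, 19, 23, 29, 31, 37, 41, 43] gives 520809220089538061022644224225580227698833285987386472597926245148089867161153104280287356125184/516528479137134655019209847872578550121603875954111837055841148542846145248143400719531810009375. (In the limit P → ∞ this tends to ζ(7)/ζ(14).)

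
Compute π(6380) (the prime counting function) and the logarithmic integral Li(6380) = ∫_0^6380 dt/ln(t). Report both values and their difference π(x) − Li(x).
π(6380) = 832;  Li(6380) ≈ 843.94;  π(x) − Li(x) ≈ -11.94.

Direct count of primes ≤ 6380 gives π(6380) = 832. Numerical evaluation of the logarithmic integral gives Li(6380) ≈ 843.94. The difference π(x) − Li(x) ≈ -11.94 is typically negative for small/moderate x (Li(x) overestimates), though Littlewood's theorem shows this sign changes infinitely often.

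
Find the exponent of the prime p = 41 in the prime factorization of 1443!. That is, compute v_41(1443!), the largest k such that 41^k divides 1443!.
v_41(1443!) = 35

Legendre's formula: v_p(n!) = Σ_{k ≥ 1} ⌊n / p^k⌋. For p = 41, n = 1443, the terms are:
  ⌊1443/41^1⌋ = ⌊1443/41⌋ = 35
(the next term ⌊1443/41^2⌋ = 0, terminating the sum). Summing: v_41(1443!) = 35 = 35.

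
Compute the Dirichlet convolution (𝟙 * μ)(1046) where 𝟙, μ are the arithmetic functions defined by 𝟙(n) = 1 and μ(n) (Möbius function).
(𝟙 * μ)(1046) = 0

Divisors of 1046: [1, 2, 523, 1046]. For each d | 1046:
  d = 1: 𝟙(1) · μ(1046/1) = 1 · 1 = 1
  d = 2: 𝟙(2) · μ(1046/2) = 1 · -1 = -1
  d = 523: 𝟙(523) · μ(1046/523) = 1 · -1 = -1
  d = 1046: 𝟙(1046) · μ(1046/1046) = 1 · 1 = 1
Summing: (𝟙 * μ)(1046) = 1 + -1 + -1 + 1 = 0.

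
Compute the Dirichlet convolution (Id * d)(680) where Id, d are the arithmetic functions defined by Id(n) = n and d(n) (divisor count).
(Id * d)(680) = 3458

Divisors of 680: [1, 2, 4, 5, 8, 10, 17, 20, 34, 40, 68, 85, 136, 170, 340, 680]. For each d | 680:
  d = 1: Id(1) · d(680/1) = 1 · 16 = 16
  d = 2: Id(2) · d(680/2) = 2 · 12 = 24
  d = 4: Id(4) · d(680/4) = 4 · 8 = 32
  d = 5: Id(5) · d(680/5) = 5 · 8 = 40
  d = 8: Id(8) · d(680/8) = 8 · 4 = 32
  d = 10: Id(10) · d(680/10) = 10 · 6 = 60
  d = 17: Id(17) · d(680/17) = 17 · 8 = 136
  d = 20: Id(20) · d(680/20) = 20 · 4 = 80
  d = 34: Id(34) · d(680/34) = 34 · 6 = 204
  d = 40: Id(40) · d(680/40) = 40 · 2 = 80
  d = 68: Id(68) · d(680/68) = 68 · 4 = 272
  d = 85: Id(85) · d(680/85) = 85 · 4 = 340
  d = 136: Id(136) · d(680/136) = 136 · 2 = 272
  d = 170: Id(170) · d(680/170) = 170 · 3 = 510
  d = 340: Id(340) · d(680/340) = 340 · 2 = 680
  d = 680: Id(680) · d(680/680) = 680 · 1 = 680
Summing: (Id * d)(680) = 16 + 24 + 32 + 40 + 32 + 60 + 136 + 80 + 204 + 80 + 272 + 340 + 272 + 510 + 680 + 680 = 3458.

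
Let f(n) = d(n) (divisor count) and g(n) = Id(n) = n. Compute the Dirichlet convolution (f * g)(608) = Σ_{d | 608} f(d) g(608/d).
(d * Id)(608) = 2520

Divisors of 608: [1, 2, 4, 8, 16, 19, 32, 38, 76, 152, 304, 608]. For each d | 608:
  d = 1: d(1) · Id(608/1) = 1 · 608 = 608
  d = 2: d(2) · Id(608/2) = 2 · 304 = 608
  d = 4: d(4) · Id(608/4) = 3 · 152 = 456
  d = 8: d(8) · Id(608/8) = 4 · 76 = 304
  d = 16: d(16) · Id(608/16) = 5 · 38 = 190
  d = 19: d(19) · Id(608/19) = 2 · 32 = 64
  d = 32: d(32) · Id(608/32) = 6 · 19 = 114
  d = 38: d(38) · Id(608/38) = 4 · 16 = 64
  d = 76: d(76) · Id(608/76) = 6 · 8 = 48
  d = 152: d(152) · Id(608/152) = 8 · 4 = 32
  d = 304: d(304) · Id(608/304) = 10 · 2 = 20
  d = 608: d(608) · Id(608/608) = 12 · 1 = 12
Summing: (d * Id)(608) = 608 + 608 + 456 + 304 + 190 + 64 + 114 + 64 + 48 + 32 + 20 + 12 = 2520.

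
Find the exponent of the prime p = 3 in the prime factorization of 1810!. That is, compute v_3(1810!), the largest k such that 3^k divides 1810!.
v_3(1810!) = 902

Legendre's formula: v_p(n!) = Σ_{k ≥ 1} ⌊n / p^k⌋. For p = 3, n = 1810, the terms are:
  ⌊1810/3^1⌋ = ⌊1810/3⌋ = 603
  ⌊1810/3^2⌋ = ⌊1810/9⌋ = 201
  ⌊1810/3^3⌋ = ⌊1810/27⌋ = 67
  ⌊1810/3^4⌋ = ⌊1810/81⌋ = 22
  ⌊1810/3^5⌋ = ⌊1810/243⌋ = 7
  ⌊1810/3^6⌋ = ⌊1810/729⌋ = 2
(the next term ⌊1810/3^7⌋ = 0, terminating the sum). Summing: v_3(1810!) = 603 + 201 + 67 + 22 + 7 + 2 = 902.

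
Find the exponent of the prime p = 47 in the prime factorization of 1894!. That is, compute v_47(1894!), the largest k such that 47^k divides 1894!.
v_47(1894!) = 40

Legendre's formula: v_p(n!) = Σ_{k ≥ 1} ⌊n / p^k⌋. For p = 47, n = 1894, the terms are:
  ⌊1894/47^1⌋ = ⌊1894/47⌋ = 40
(the next term ⌊1894/47^2⌋ = 0, terminating the sum). Summing: v_47(1894!) = 40 = 40.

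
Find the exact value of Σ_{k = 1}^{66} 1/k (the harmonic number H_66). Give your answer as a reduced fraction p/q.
H_66 = 209060999005535159677640233/43787662374178602500420800

Direct summation: H_66 = 1 + 1/2 + ... + 1/66. The least common denominator is lcm(1, ..., 66) = 1182266884102822267511361600; over this denominator the numerator is 1182266884102822267511361600 + 591133442051411133755680800 + 394088961367607422503787200 + 295566721025705566877840400 + 236453376820564453502272320 + 197044480683803711251893600 + 168895269157546038215908800 + 147783360512852783438920200 + 131362987122535807501262400 + 118226688410282226751136160 + 107478807645711115228305600 + 98522240341901855625946800 + 90943606469447866731643200 + 84447634578773019107954400 + 78817792273521484500757440 + 73891680256426391719460100 + 69545110829577780441844800 + 65681493561267903750631200 + 62224572847516961447966400 + 59113344205141113375568080 + 56298423052515346071969600 + 53739403822855557614152800 + 51402908004470533370059200 + 49261120170950927812973400 + 47290675364112890700454464 + 45471803234723933365821600 + 43787662374178602500420800 + 42223817289386509553977200 + 40767823589752491983150400 + 39408896136760742250378720 + 38137641422671686048753600 + 36945840128213195859730050 + 35826269215237038409435200 + 34772555414788890220922400 + 33779053831509207643181760 + 32840746780633951875315600 + 31953159029806007230036800 + 31112286423758480723983200 + 30314535489815955577214400 + 29556672102570556687784040 + 28835777661044445549057600 + 28149211526257673035984800 + 27494578700065634128171200 + 26869701911427778807076400 + 26272597424507161500252480 + 25701454002235266685029600 + 25154614555379197181092800 + 24630560085475463906486700 + 24127895593935148316558400 + 23645337682056445350227232 + 23181703609859260147281600 + 22735901617361966682910800 + 22306922341562684292667200 + 21893831187089301250210400 + 21495761529142223045661120 + 21111908644693254776988600 + 20741524282505653815988800 + 20383911794876245991575200 + 20038421764454614703582400 + 19704448068380371125189360 + 19381424329554463401825600 + 19068820711335843024376800 + 18766141017505115357323200 + 18472920064106597929865025 + 18188721293889573346328640 + 17913134607618519204717600 = 5644646973149449311296286291, so H_66 = 5644646973149449311296286291/1182266884102822267511361600; reducing by gcd(5644646973149449311296286291, 1182266884102822267511361600) = 27 gives 209060999005535159677640233/43787662374178602500420800 ≈ 4.77443. (The PNT-adjacent estimate ln(66) + γ ≈ 4.76687 matches within O(1/n).)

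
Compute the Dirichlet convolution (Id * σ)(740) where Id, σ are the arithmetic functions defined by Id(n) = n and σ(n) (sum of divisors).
(Id * σ)(740) = 14025

Divisors of 740: [1, 2, 4, 5, 10, 20, 37, 74, 148, 185, 370, 740]. For each d | 740:
  d = 1: Id(1) · σ(740/1) = 1 · 1596 = 1596
  d = 2: Id(2) · σ(740/2) = 2 · 684 = 1368
  d = 4: Id(4) · σ(740/4) = 4 · 228 = 912
  d = 5: Id(5) · σ(740/5) = 5 · 266 = 1330
  d = 10: Id(10) · σ(740/10) = 10 · 114 = 1140
  d = 20: Id(20) · σ(740/20) = 20 · 38 = 760
  d = 37: Id(37) · σ(740/37) = 37 · 42 = 1554
  d = 74: Id(74) · σ(740/74) = 74 · 18 = 1332
  d = 148: Id(148) · σ(740/148) = 148 · 6 = 888
  d = 185: Id(185) · σ(740/185) = 185 · 7 = 1295
  d = 370: Id(370) · σ(740/370) = 370 · 3 = 1110
  d = 740: Id(740) · σ(740/740) = 740 · 1 = 740
Summing: (Id * σ)(740) = 1596 + 1368 + 912 + 1330 + 1140 + 760 + 1554 + 1332 + 888 + 1295 + 1110 + 740 = 14025.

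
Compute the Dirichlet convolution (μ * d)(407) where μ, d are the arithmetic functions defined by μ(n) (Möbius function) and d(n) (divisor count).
(μ * d)(407) = 1

Divisors of 407: [1, 11, 37, 407]. For each d | 407:
  d = 1: μ(1) · d(407/1) = 1 · 4 = 4
  d = 11: μ(11) · d(407/11) = -1 · 2 = -2
  d = 37: μ(37) · d(407/37) = -1 · 2 = -2
  d = 407: μ(407) · d(407/407) = 1 · 1 = 1
Summing: (μ * d)(407) = 4 + -2 + -2 + 1 = 1.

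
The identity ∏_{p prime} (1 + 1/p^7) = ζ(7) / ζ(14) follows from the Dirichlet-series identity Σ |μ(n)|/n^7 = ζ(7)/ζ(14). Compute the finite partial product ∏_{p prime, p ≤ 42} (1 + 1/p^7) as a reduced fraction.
∏ = 906276285123367303463952471174214707523220166331900002148763513926498754947885274824704/898827234959603916464015184677991123451710902595120068322823619866941706124048533178125

The primes p ≤ 42 are [2, 3, 5, 7, 11, 13, 17, 19, 23, 29, 31, 37, 41]. For each, (1 + 1/p^7) = (p^7 + 1)/p^7. Multiplying these fractions over p ∈ [2, 3, 5, 7, 11, 13, 17, 19, 23, 29, 31, 37, 41] gives 906276285123367303463952471174214707523220166331900002148763513926498754947885274824704/898827234959603916464015184677991123451710902595120068322823619866941706124048533178125. (In the limit P → ∞ this tends to ζ(7)/ζ(14).)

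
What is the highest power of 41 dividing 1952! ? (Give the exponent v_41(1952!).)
v_41(1952!) = 48

Legendre's formula: v_p(n!) = Σ_{k ≥ 1} ⌊n / p^k⌋. For p = 41, n = 1952, the terms are:
  ⌊1952/41^1⌋ = ⌊1952/41⌋ = 47
  ⌊1952/41^2⌋ = ⌊1952/1681⌋ = 1
(the next term ⌊1952/41^3⌋ = 0, terminating the sum). Summing: v_41(1952!) = 47 + 1 = 48.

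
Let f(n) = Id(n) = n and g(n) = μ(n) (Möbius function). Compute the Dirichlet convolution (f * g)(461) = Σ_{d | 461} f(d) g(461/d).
(Id * μ)(461) = 460

Divisors of 461: [1, 461]. For each d | 461:
  d = 1: Id(1) · μ(461/1) = 1 · -1 = -1
  d = 461: Id(461) · μ(461/461) = 461 · 1 = 461
Summing: (Id * μ)(461) = -1 + 461 = 460.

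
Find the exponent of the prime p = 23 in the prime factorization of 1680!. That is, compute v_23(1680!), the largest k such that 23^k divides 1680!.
v_23(1680!) = 76

Legendre's formula: v_p(n!) = Σ_{k ≥ 1} ⌊n / p^k⌋. For p = 23, n = 1680, the terms are:
  ⌊1680/23^1⌋ = ⌊1680/23⌋ = 73
  ⌊1680/23^2⌋ = ⌊1680/529⌋ = 3
(the next term ⌊1680/23^3⌋ = 0, terminating the sum). Summing: v_23(1680!) = 73 + 3 = 76.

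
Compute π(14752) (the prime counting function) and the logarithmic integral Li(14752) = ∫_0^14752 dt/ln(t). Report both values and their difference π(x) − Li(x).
π(14752) = 1727;  Li(14752) ≈ 1750.81;  π(x) − Li(x) ≈ -23.81.

Direct count of primes ≤ 14752 gives π(14752) = 1727. Numerical evaluation of the logarithmic integral gives Li(14752) ≈ 1750.81. The difference π(x) − Li(x) ≈ -23.81 is typically negative for small/moderate x (Li(x) overestimates), though Littlewood's theorem shows this sign changes infinitely often.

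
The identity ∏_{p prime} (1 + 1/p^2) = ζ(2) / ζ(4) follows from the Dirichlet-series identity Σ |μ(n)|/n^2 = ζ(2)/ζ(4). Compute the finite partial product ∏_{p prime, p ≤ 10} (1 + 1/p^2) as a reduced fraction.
∏ = 650/441

The primes p ≤ 10 are [2, 3, 5, 7]. For each, (1 + 1/p^2) = (p^2 + 1)/p^2. Multiplying these fractions over p ∈ [2, 3, 5, 7] gives 650/441. (In the limit P → ∞ this tends to ζ(2)/ζ(4).)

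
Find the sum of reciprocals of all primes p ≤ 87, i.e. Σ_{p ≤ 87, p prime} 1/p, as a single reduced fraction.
Σ 1/p = 475714535349241099037539188841003/267064515689275851355624017992790

π(87) = 23, so the primes ≤ 87 are [2, 3, 5, 7, 11, 13, 17, 19, 23, 29, 31, 37, 41, 43, 47, 53, 59, 61, 67, 71, 73, 79, 83]. Summing 1/p over these primes: 475714535349241099037539188841003/267064515689275851355624017992790 ≈ 1.7813. Mertens estimate ln ln(87) + 0.2615 ≈ 1.7580.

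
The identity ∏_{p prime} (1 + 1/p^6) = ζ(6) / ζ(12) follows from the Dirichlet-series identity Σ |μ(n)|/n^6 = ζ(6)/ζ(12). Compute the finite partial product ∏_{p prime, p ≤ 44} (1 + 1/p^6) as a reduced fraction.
∏ = 1359712698137872510059489328104656331148295030771712937358491632747920000/1336862024495300077504819810119357413472366273194284637902602168232026717

The primes p ≤ 44 are [2, 3, 5, 7, 11, 13, 17, 19, 23, 29, 31, 37, 41, 43]. For each, (1 + 1/p^6) = (p^6 + 1)/p^6. Multiplying these fractions over p ∈ [2, 3, 5, 7, 11, 13, 17, 19, 23, 29, 31, 37, 41, 43] gives 1359712698137872510059489328104656331148295030771712937358491632747920000/1336862024495300077504819810119357413472366273194284637902602168232026717. (In the limit P → ∞ this tends to ζ(6)/ζ(12).)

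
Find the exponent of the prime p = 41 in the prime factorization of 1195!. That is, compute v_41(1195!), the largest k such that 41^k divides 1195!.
v_41(1195!) = 29

Legendre's formula: v_p(n!) = Σ_{k ≥ 1} ⌊n / p^k⌋. For p = 41, n = 1195, the terms are:
  ⌊1195/41^1⌋ = ⌊1195/41⌋ = 29
(the next term ⌊1195/41^2⌋ = 0, terminating the sum). Summing: v_41(1195!) = 29 = 29.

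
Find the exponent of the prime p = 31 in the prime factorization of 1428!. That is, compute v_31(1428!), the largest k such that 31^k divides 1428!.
v_31(1428!) = 47

Legendre's formula: v_p(n!) = Σ_{k ≥ 1} ⌊n / p^k⌋. For p = 31, n = 1428, the terms are:
  ⌊1428/31^1⌋ = ⌊1428/31⌋ = 46
  ⌊1428/31^2⌋ = ⌊1428/961⌋ = 1
(the next term ⌊1428/31^3⌋ = 0, terminating the sum). Summing: v_31(1428!) = 46 + 1 = 47.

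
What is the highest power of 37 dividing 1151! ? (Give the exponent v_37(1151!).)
v_37(1151!) = 31

Legendre's formula: v_p(n!) = Σ_{k ≥ 1} ⌊n / p^k⌋. For p = 37, n = 1151, the terms are:
  ⌊1151/37^1⌋ = ⌊1151/37⌋ = 31
(the next term ⌊1151/37^2⌋ = 0, terminating the sum). Summing: v_37(1151!) = 31 = 31.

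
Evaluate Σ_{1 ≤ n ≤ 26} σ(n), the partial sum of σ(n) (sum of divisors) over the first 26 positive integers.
Σ_{n ≤ 26} σ(n) = 564

Compute σ(n) for each 1 ≤ n ≤ 26: σ(1) = 1, σ(2) = 3, σ(3) = 4, σ(4) = 7, σ(5) = 6, σ(6) = 12, σ(7) = 8, σ(8) = 15, σ(9) = 13, σ(10) = 18, σ(11) = 12, σ(12) = 28, σ(13) = 14, σ(14) = 24, σ(15) = 24, σ(16) = 31, σ(17) = 18, σ(18) = 39, σ(19) = 20, σ(20) = 42, σ(21) = 32, σ(22) = 36, σ(23) = 24, σ(24) = 60, σ(25) = 31, σ(26) = 42. Summing all 26 values: 564. (Average order: Σ_{n ≤ x} σ(n) ~ (π²/12) x². For x = 26, (π²/12)·26² ≈ 555.99.)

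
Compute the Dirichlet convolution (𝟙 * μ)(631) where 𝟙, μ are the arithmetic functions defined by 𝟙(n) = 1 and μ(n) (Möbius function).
(𝟙 * μ)(631) = 0

Divisors of 631: [1, 631]. For each d | 631:
  d = 1: 𝟙(1) · μ(631/1) = 1 · -1 = -1
  d = 631: 𝟙(631) · μ(631/631) = 1 · 1 = 1
Summing: (𝟙 * μ)(631) = -1 + 1 = 0.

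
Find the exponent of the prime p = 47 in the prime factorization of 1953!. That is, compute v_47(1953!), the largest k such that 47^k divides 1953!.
v_47(1953!) = 41

Legendre's formula: v_p(n!) = Σ_{k ≥ 1} ⌊n / p^k⌋. For p = 47, n = 1953, the terms are:
  ⌊1953/47^1⌋ = ⌊1953/47⌋ = 41
(the next term ⌊1953/47^2⌋ = 0, terminating the sum). Summing: v_47(1953!) = 41 = 41.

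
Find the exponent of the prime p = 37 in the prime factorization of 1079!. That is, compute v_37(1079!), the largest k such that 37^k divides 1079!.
v_37(1079!) = 29

Legendre's formula: v_p(n!) = Σ_{k ≥ 1} ⌊n / p^k⌋. For p = 37, n = 1079, the terms are:
  ⌊1079/37^1⌋ = ⌊1079/37⌋ = 29
(the next term ⌊1079/37^2⌋ = 0, terminating the sum). Summing: v_37(1079!) = 29 = 29.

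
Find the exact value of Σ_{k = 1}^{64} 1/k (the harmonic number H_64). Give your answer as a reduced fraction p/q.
H_64 = 623171679694215690971693339/131362987122535807501262400

Direct summation: H_64 = 1 + 1/2 + ... + 1/64. The least common denominator is lcm(1, ..., 64) = 1182266884102822267511361600; over this denominator the numerator is 1182266884102822267511361600 + 591133442051411133755680800 + 394088961367607422503787200 + 295566721025705566877840400 + 236453376820564453502272320 + 197044480683803711251893600 + 168895269157546038215908800 + 147783360512852783438920200 + 131362987122535807501262400 + 118226688410282226751136160 + 107478807645711115228305600 + 98522240341901855625946800 + 90943606469447866731643200 + 84447634578773019107954400 + 78817792273521484500757440 + 73891680256426391719460100 + 69545110829577780441844800 + 65681493561267903750631200 + 62224572847516961447966400 + 59113344205141113375568080 + 56298423052515346071969600 + 53739403822855557614152800 + 51402908004470533370059200 + 49261120170950927812973400 + 47290675364112890700454464 + 45471803234723933365821600 + 43787662374178602500420800 + 42223817289386509553977200 + 40767823589752491983150400 + 39408896136760742250378720 + 38137641422671686048753600 + 36945840128213195859730050 + 35826269215237038409435200 + 34772555414788890220922400 + 33779053831509207643181760 + 32840746780633951875315600 + 31953159029806007230036800 + 31112286423758480723983200 + 30314535489815955577214400 + 29556672102570556687784040 + 28835777661044445549057600 + 28149211526257673035984800 + 27494578700065634128171200 + 26869701911427778807076400 + 26272597424507161500252480 + 25701454002235266685029600 + 25154614555379197181092800 + 24630560085475463906486700 + 24127895593935148316558400 + 23645337682056445350227232 + 23181703609859260147281600 + 22735901617361966682910800 + 22306922341562684292667200 + 21893831187089301250210400 + 21495761529142223045661120 + 21111908644693254776988600 + 20741524282505653815988800 + 20383911794876245991575200 + 20038421764454614703582400 + 19704448068380371125189360 + 19381424329554463401825600 + 19068820711335843024376800 + 18766141017505115357323200 + 18472920064106597929865025 = 5608545117247941218745240051, so H_64 = 5608545117247941218745240051/1182266884102822267511361600; reducing by gcd(5608545117247941218745240051, 1182266884102822267511361600) = 9 gives 623171679694215690971693339/131362987122535807501262400 ≈ 4.74389. (The PNT-adjacent estimate ln(64) + γ ≈ 4.73610 matches within O(1/n).)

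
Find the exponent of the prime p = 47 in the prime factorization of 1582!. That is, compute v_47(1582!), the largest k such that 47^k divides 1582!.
v_47(1582!) = 33

Legendre's formula: v_p(n!) = Σ_{k ≥ 1} ⌊n / p^k⌋. For p = 47, n = 1582, the terms are:
  ⌊1582/47^1⌋ = ⌊1582/47⌋ = 33
(the next term ⌊1582/47^2⌋ = 0, terminating the sum). Summing: v_47(1582!) = 33 = 33.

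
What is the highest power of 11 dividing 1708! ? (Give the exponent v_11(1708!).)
v_11(1708!) = 170

Legendre's formula: v_p(n!) = Σ_{k ≥ 1} ⌊n / p^k⌋. For p = 11, n = 1708, the terms are:
  ⌊1708/11^1⌋ = ⌊1708/11⌋ = 155
  ⌊1708/11^2⌋ = ⌊1708/121⌋ = 14
  ⌊1708/11^3⌋ = ⌊1708/1331⌋ = 1
(the next term ⌊1708/11^4⌋ = 0, terminating the sum). Summing: v_11(1708!) = 155 + 14 + 1 = 170.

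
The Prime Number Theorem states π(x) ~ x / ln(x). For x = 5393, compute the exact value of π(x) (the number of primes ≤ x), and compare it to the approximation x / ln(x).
π(5393) = 711;  x/ln(x) ≈ 627.61;  relative error ≈ 11.73%.

Directly count primes up to 5393: π(5393) = 711. The PNT approximation gives 5393/ln(5393) ≈ 5393/8.59286 ≈ 627.61. Relative error (π(x) − x/ln(x)) / π(x) ≈ 11.73%; the approximation is known to undercount slightly (Li(x) is a better estimate).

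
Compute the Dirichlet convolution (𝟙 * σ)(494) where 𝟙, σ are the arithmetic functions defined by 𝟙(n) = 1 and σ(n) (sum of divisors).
(𝟙 * σ)(494) = 1260

Divisors of 494: [1, 2, 13, 19, 26, 38, 247, 494]. For each d | 494:
  d = 1: 𝟙(1) · σ(494/1) = 1 · 840 = 840
  d = 2: 𝟙(2) · σ(494/2) = 1 · 280 = 280
  d = 13: 𝟙(13) · σ(494/13) = 1 · 60 = 60
  d = 19: 𝟙(19) · σ(494/19) = 1 · 42 = 42
  d = 26: 𝟙(26) · σ(494/26) = 1 · 20 = 20
  d = 38: 𝟙(38) · σ(494/38) = 1 · 14 = 14
  d = 247: 𝟙(247) · σ(494/247) = 1 · 3 = 3
  d = 494: 𝟙(494) · σ(494/494) = 1 · 1 = 1
Summing: (𝟙 * σ)(494) = 840 + 280 + 60 + 42 + 20 + 14 + 3 + 1 = 1260.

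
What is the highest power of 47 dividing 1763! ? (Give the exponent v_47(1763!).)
v_47(1763!) = 37

Legendre's formula: v_p(n!) = Σ_{k ≥ 1} ⌊n / p^k⌋. For p = 47, n = 1763, the terms are:
  ⌊1763/47^1⌋ = ⌊1763/47⌋ = 37
(the next term ⌊1763/47^2⌋ = 0, terminating the sum). Summing: v_47(1763!) = 37 = 37.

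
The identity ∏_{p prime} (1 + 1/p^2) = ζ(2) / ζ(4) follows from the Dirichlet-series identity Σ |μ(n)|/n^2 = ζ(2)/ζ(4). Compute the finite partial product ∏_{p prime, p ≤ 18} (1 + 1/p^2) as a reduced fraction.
∏ = 17690000/11792781

The primes p ≤ 18 are [2, 3, 5, 7, 11, 13, 17]. For each, (1 + 1/p^2) = (p^2 + 1)/p^2. Multiplying these fractions over p ∈ [2, 3, 5, 7, 11, 13, 17] gives 17690000/11792781. (In the limit P → ∞ this tends to ζ(2)/ζ(4).)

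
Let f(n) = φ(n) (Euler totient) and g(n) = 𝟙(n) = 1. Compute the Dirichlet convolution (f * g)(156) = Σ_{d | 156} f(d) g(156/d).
(φ * 𝟙)(156) = 156

Divisors of 156: [1, 2, 3, 4, 6, 12, 13, 26, 39, 52, 78, 156]. For each d | 156:
  d = 1: φ(1) · 𝟙(156/1) = 1 · 1 = 1
  d = 2: φ(2) · 𝟙(156/2) = 1 · 1 = 1
  d = 3: φ(3) · 𝟙(156/3) = 2 · 1 = 2
  d = 4: φ(4) · 𝟙(156/4) = 2 · 1 = 2
  d = 6: φ(6) · 𝟙(156/6) = 2 · 1 = 2
  d = 12: φ(12) · 𝟙(156/12) = 4 · 1 = 4
  d = 13: φ(13) · 𝟙(156/13) = 12 · 1 = 12
  d = 26: φ(26) · 𝟙(156/26) = 12 · 1 = 12
  d = 39: φ(39) · 𝟙(156/39) = 24 · 1 = 24
  d = 52: φ(52) · 𝟙(156/52) = 24 · 1 = 24
  d = 78: φ(78) · 𝟙(156/78) = 24 · 1 = 24
  d = 156: φ(156) · 𝟙(156/156) = 48 · 1 = 48
Summing: (φ * 𝟙)(156) = 1 + 1 + 2 + 2 + 2 + 4 + 12 + 12 + 24 + 24 + 24 + 48 = 156.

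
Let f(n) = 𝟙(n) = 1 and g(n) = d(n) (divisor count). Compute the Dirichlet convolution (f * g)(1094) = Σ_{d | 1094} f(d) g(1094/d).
(𝟙 * d)(1094) = 9

Divisors of 1094: [1, 2, 547, 1094]. For each d | 1094:
  d = 1: 𝟙(1) · d(1094/1) = 1 · 4 = 4
  d = 2: 𝟙(2) · d(1094/2) = 1 · 2 = 2
  d = 547: 𝟙(547) · d(1094/547) = 1 · 2 = 2
  d = 1094: 𝟙(1094) · d(1094/1094) = 1 · 1 = 1
Summing: (𝟙 * d)(1094) = 4 + 2 + 2 + 1 = 9.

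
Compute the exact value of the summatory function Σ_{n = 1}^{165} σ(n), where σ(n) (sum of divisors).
Σ_{n ≤ 165} σ(n) = 22455

Compute σ(n) for each 1 ≤ n ≤ 165: σ(1) = 1, σ(2) = 3, σ(3) = 4, σ(4) = 7, σ(5) = 6, σ(6) = 12, σ(7) = 8, σ(8) = 15, σ(9) = 13, σ(10) = 18, σ(11) = 12, σ(12) = 28, σ(13) = 14, σ(14) = 24, σ(15) = 24, σ(16) = 31, σ(17) = 18, σ(18) = 39, σ(19) = 20, σ(20) = 42, σ(21) = 32, σ(22) = 36, σ(23) = 24, σ(24) = 60, σ(25) = 31, σ(26) = 42, σ(27) = 40, σ(28) = 56, σ(29) = 30, σ(30) = 72, σ(31) = 32, σ(32) = 63, σ(33) = 48, σ(34) = 54, σ(35) = 48, σ(36) = 91, σ(37) = 38, σ(38) = 60, σ(39) = 56, σ(40) = 90, σ(41) = 42, σ(42) = 96, σ(43) = 44, σ(44) = 84, σ(45) = 78, σ(46) = 72, σ(47) = 48, σ(48) = 124, σ(49) = 57, σ(50) = 93, σ(51) = 72, σ(52) = 98, σ(53) = 54, σ(54) = 120, σ(55) = 72, σ(56) = 120, σ(57) = 80, σ(58) = 90, σ(59) = 60, σ(60) = 168, σ(61) = 62, σ(62) = 96, σ(63) = 104, σ(64) = 127, σ(65) = 84, σ(66) = 144, σ(67) = 68, σ(68) = 126, σ(69) = 96, σ(70) = 144, σ(71) = 72, σ(72) = 195, σ(73) = 74, σ(74) = 114, σ(75) = 124, σ(76) = 140, σ(77) = 96, σ(78) = 168, σ(79) = 80, σ(80) = 186, σ(81) = 121, σ(82) = 126, σ(83) = 84, σ(84) = 224, σ(85) = 108, σ(86) = 132, σ(87) = 120, σ(88) = 180, σ(89) = 90, σ(90) = 234, σ(91) = 112, σ(92) = 168, σ(93) = 128, σ(94) = 144, σ(95) = 120, σ(96) = 252, σ(97) = 98, σ(98) = 171, σ(99) = 156, σ(100) = 217, σ(101) = 102, σ(102) = 216, σ(103) = 104, σ(104) = 210, σ(105) = 192, σ(106) = 162, σ(107) = 108, σ(108) = 280, σ(109) = 110, σ(110) = 216, σ(111) = 152, σ(112) = 248, σ(113) = 114, σ(114) = 240, σ(115) = 144, σ(116) = 210, σ(117) = 182, σ(118) = 180, σ(119) = 144, σ(120) = 360, σ(121) = 133, σ(122) = 186, σ(123) = 168, σ(124) = 224, σ(125) = 156, σ(126) = 312, σ(127) = 128, σ(128) = 255, σ(129) = 176, σ(130) = 252, σ(131) = 132, σ(132) = 336, σ(133) = 160, σ(134) = 204, σ(135) = 240, σ(136) = 270, σ(137) = 138, σ(138) = 288, σ(139) = 140, σ(140) = 336, σ(141) = 192, σ(142) = 216, σ(143) = 168, σ(144) = 403, σ(145) = 180, σ(146) = 222, σ(147) = 228, σ(148) = 266, σ(149) = 150, σ(150) = 372, σ(151) = 152, σ(152) = 300, σ(153) = 234, σ(154) = 288, σ(155) = 192, σ(156) = 392, σ(157) = 158, σ(158) = 240, σ(159) = 216, σ(160) = 378, σ(161) = 192, σ(162) = 363, σ(163) = 164, σ(164) = 294, σ(165) = 288. Summing all 165 values: 22455. (Average order: Σ_{n ≤ x} σ(n) ~ (π²/12) x². For x = 165, (π²/12)·165² ≈ 22391.66.)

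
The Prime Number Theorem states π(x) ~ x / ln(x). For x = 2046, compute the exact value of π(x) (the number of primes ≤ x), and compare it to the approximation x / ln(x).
π(2046) = 309;  x/ln(x) ≈ 268.38;  relative error ≈ 13.15%.

Directly count primes up to 2046: π(2046) = 309. The PNT approximation gives 2046/ln(2046) ≈ 2046/7.62364 ≈ 268.38. Relative error (π(x) − x/ln(x)) / π(x) ≈ 13.15%; the approximation is known to undercount slightly (Li(x) is a better estimate).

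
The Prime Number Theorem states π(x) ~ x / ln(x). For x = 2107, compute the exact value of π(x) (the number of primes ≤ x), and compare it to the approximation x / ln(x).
π(2107) = 317;  x/ln(x) ≈ 275.32;  relative error ≈ 13.15%.

Directly count primes up to 2107: π(2107) = 317. The PNT approximation gives 2107/ln(2107) ≈ 2107/7.65302 ≈ 275.32. Relative error (π(x) − x/ln(x)) / π(x) ≈ 13.15%; the approximation is known to undercount slightly (Li(x) is a better estimate).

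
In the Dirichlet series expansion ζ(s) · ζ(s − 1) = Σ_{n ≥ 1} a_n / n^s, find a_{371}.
σ(371) = 432

In the product (Σ m^0/m^s)(Σ k / k^s) = Σ (Σ_{d | n} d) / n^s, the coefficient of 1/n^s is σ(n) = Σ_{d | n} d. For n = 371, divisors are [1, 7, 53, 371]; summing: σ(371) = 432.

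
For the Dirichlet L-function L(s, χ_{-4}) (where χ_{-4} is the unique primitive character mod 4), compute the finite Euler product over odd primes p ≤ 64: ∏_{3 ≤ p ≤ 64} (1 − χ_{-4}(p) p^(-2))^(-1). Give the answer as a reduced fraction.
∏ = 41649646786025278187758845901/45453901250007819878400000000

The odd primes p ≤ 64 are [3, 5, 7, 11, 13, 17, 19, 23, 29, 31, 37, 41, 43, 47, 53, 59, 61]. For each, χ(p) = 1 if p ≡ 1 mod 4, χ(p) = −1 if p ≡ 3 mod 4. Taking (1 − χ(p)/p^2)^(-1) = p^2/(p^2 − χ(p)): (1 − (-1)/3^2)^(-1) · (1 − (1)/5^2)^(-1) · (1 − (-1)/7^2)^(-1) · (1 − (-1)/11^2)^(-1) · (1 − (1)/13^2)^(-1) · (1 − (1)/17^2)^(-1) · (1 − (-1)/19^2)^(-1) · (1 − (-1)/23^2)^(-1) · (1 − (1)/29^2)^(-1) · (1 − (-1)/31^2)^(-1) · (1 − (1)/37^2)^(-1) · (1 − (1)/41^2)^(-1) · (1 − (-1)/43^2)^(-1) · (1 − (-1)/47^2)^(-1) · (1 − (1)/53^2)^(-1) · (1 − (-1)/59^2)^(-1) · (1 − (1)/61^2)^(-1) = 41649646786025278187758845901/45453901250007819878400000000.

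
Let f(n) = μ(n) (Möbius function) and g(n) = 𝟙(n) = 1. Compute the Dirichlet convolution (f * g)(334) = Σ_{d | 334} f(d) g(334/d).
(μ * 𝟙)(334) = 0

Divisors of 334: [1, 2, 167, 334]. For each d | 334:
  d = 1: μ(1) · 𝟙(334/1) = 1 · 1 = 1
  d = 2: μ(2) · 𝟙(334/2) = -1 · 1 = -1
  d = 167: μ(167) · 𝟙(334/167) = -1 · 1 = -1
  d = 334: μ(334) · 𝟙(334/334) = 1 · 1 = 1
Summing: (μ * 𝟙)(334) = 1 + -1 + -1 + 1 = 0.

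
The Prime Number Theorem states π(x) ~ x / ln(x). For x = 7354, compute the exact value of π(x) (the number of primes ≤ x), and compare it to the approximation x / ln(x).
π(7354) = 937;  x/ln(x) ≈ 826.01;  relative error ≈ 11.84%.

Directly count primes up to 7354: π(7354) = 937. The PNT approximation gives 7354/ln(7354) ≈ 7354/8.90300 ≈ 826.01. Relative error (π(x) − x/ln(x)) / π(x) ≈ 11.84%; the approximation is known to undercount slightly (Li(x) is a better estimate).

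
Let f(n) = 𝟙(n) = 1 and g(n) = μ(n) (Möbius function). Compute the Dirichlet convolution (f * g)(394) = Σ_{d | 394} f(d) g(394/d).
(𝟙 * μ)(394) = 0

Divisors of 394: [1, 2, 197, 394]. For each d | 394:
  d = 1: 𝟙(1) · μ(394/1) = 1 · 1 = 1
  d = 2: 𝟙(2) · μ(394/2) = 1 · -1 = -1
  d = 197: 𝟙(197) · μ(394/197) = 1 · -1 = -1
  d = 394: 𝟙(394) · μ(394/394) = 1 · 1 = 1
Summing: (𝟙 * μ)(394) = 1 + -1 + -1 + 1 = 0.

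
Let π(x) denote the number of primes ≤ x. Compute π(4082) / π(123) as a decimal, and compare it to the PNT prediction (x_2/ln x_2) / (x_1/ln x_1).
π(4082)/π(123) = 562/30 ≈ 18.7333;  PNT prediction ≈ 19.2080.

π(123) = 30 and π(4082) = 562, so π(4082)/π(123) ≈ 18.7333. The PNT-predicted ratio is (4082/ln(4082)) / (123/ln(123)) ≈ 19.2080. The two agree to within a few percent, as expected.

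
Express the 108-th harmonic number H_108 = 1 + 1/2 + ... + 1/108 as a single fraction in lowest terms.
H_108 = 81704399374878842092679986459517574603754626787/15521442759214556458772607587176753329489754560

Direct summation: H_108 = 1 + 1/2 + ... + 1/108. The least common denominator is lcm(1, ..., 108) = 77607213796072782293863037935883766647448772800; over this denominator the numerator is 77607213796072782293863037935883766647448772800 + 38803606898036391146931518967941883323724386400 + 25869071265357594097954345978627922215816257600 + 19401803449018195573465759483970941661862193200 + 15521442759214556458772607587176753329489754560 + 12934535632678797048977172989313961107908128800 + 11086744828010397470551862562269109521064110400 + 9700901724509097786732879741985470830931096600 + 8623023755119198032651448659542640738605419200 + 7760721379607278229386303793588376664744877280 + 7055201254188434753987548903262160604313524800 + 6467267816339398524488586494656980553954064400 + 5969785676620983253374079841221828203649905600 + 5543372414005198735275931281134554760532055200 + 5173814253071518819590869195725584443163251520 + 4850450862254548893366439870992735415465548300 + 4565130223298398958462531643287280391026398400 + 4311511877559599016325724329771320369302709600 + 4084590199793304331255949365046514034076251200 + 3880360689803639114693151896794188332372438640 + 3695581609336799156850620854089703173688036800 + 3527600627094217376993774451631080302156762400 + 3374226686785773143211436431994946375976033600 + 3233633908169699262244293247328490276977032200 + 3104288551842911291754521517435350665897950912 + 2984892838310491626687039920610914101824952800 + 2874341251706399344217149553180880246201806400 + 2771686207002599367637965640567277380266027600 + 2676110820554233872202173721927026436118923200 + 2586907126535759409795434597862792221581625760 + 2503458509550734912705259288254315053143508800 + 2425225431127274446683219935496367707732774150 + 2351733751396144917995849634420720201437841600 + 2282565111649199479231265821643640195513199200 + 2217348965602079494110372512453821904212822080 + 2155755938779799508162862164885660184651354800 + 2097492264758723845780082106375236936417534400 + 2042295099896652165627974682523257017038125600 + 1989928558873661084458026613740609401216635200 + 1940180344901819557346575948397094166186219320 + 1892858873074945909606415559411799186523140800 + 1847790804668399578425310427044851586844018400 + 1804818925490064704508442742694971317382529600 + 1763800313547108688496887225815540151078381200 + 1724604751023839606530289731908528147721083840 + 1687113343392886571605718215997473187988016800 + 1651217314810059197741766764593271630796782400 + 1616816954084849631122146623664245138488516100 + 1583820689715771067221694651752729931580587200 + 1552144275921455645877260758717675332948975456 + 1521710074432799652820843881095760130342132800 + 1492446419155245813343519960305457050912476400 + 1464287052756090231959679961054410691461297600 + 1437170625853199672108574776590440123100903200 + 1411040250837686950797509780652432120862704960 + 1385843103501299683818982820283638690133013800 + 1361530066597768110418649788348838011358750400 + 1338055410277116936101086860963513218059461600 + 1315376505018182750743441320947182485549979200 + 1293453563267879704897717298931396110790812880 + 1272249406492996431046935048129242076187684800 + 1251729254775367456352629644127157526571754400 + 1231860536445599718950206951363234391229345600 + 1212612715563637223341609967748183853866387075 + 1193957135324196650674815968244365640729981120 + 1175866875698072458997924817210360100718920800 + 1158316623821981825281537879640056218618638400 + 1141282555824599739615632910821820097756599600 + 1124742228928591047737145477331648791992011200 + 1108674482801039747055186256226910952106411040 + 1093059349240461722448775182195546009118996800 + 1077877969389899754081431082442830092325677400 + 1063112517754421675258397779943613241745873600 + 1048746132379361922890041053187618468208767200 + 1034762850614303763918173839145116888632650304 + 1021147549948326082813987341261628508519062800 + 1007885893455490679141078414751737229187646400 + 994964279436830542229013306870304700608317600 + 982369794886997244226114404251693248701883200 + 970090172450909778673287974198547083093109660 + 958113750568799781405716517726960082067268800 + 946429436537472954803207779705899593261570400 + 935026672241840750528470336576912851174081600 + 923895402334199789212655213522425793422009200 + 913026044659679791692506328657456078205279680 + 902409462745032352254221371347485658691264800 + 892036940184744624067391240642342145372974400 + 881900156773554344248443612907770075539190600 + 871991166248008789818685819504311984802795200 + 862302375511919803265144865954264073860541920 + 852826525231569036196297120174546886235700800 + 843556671696443285802859107998736593994008400 + 834486169850244970901753096084771684381169600 + 825608657405029598870883382296635815398391200 + 816918039958660866251189873009302806815250240 + 808408477042424815561073311832122569244258050 + 800074369031678167977969463256533676777822400 + 791910344857885533610847325876364965790293600 + 783911250465381639331949878140240067145947200 + 776072137960727822938630379358837666474487728 + 768388255406661210830327108276076897499492800 + 760855037216399826410421940547880065171066400 + 753468095107502740717116873163920064538337600 + 746223209577622906671759980152728525456238200 + 739116321867359831370124170817940634737607360 + 732143526378045115979839980527205345730648800 + 725301063514698899942645214354053893901390400 + 718585312926599836054287388295220061550451600 = 408521996874394210463399932297587873018773133935, so H_108 = 408521996874394210463399932297587873018773133935/77607213796072782293863037935883766647448772800; reducing by gcd(408521996874394210463399932297587873018773133935, 77607213796072782293863037935883766647448772800) = 5 gives 81704399374878842092679986459517574603754626787/15521442759214556458772607587176753329489754560 ≈ 5.26397. (The PNT-adjacent estimate ln(108) + γ ≈ 5.25935 matches within O(1/n).)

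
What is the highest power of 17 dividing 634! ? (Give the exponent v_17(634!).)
v_17(634!) = 39

Legendre's formula: v_p(n!) = Σ_{k ≥ 1} ⌊n / p^k⌋. For p = 17, n = 634, the terms are:
  ⌊634/17^1⌋ = ⌊634/17⌋ = 37
  ⌊634/17^2⌋ = ⌊634/289⌋ = 2
(the next term ⌊634/17^3⌋ = 0, terminating the sum). Summing: v_17(634!) = 37 + 2 = 39.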